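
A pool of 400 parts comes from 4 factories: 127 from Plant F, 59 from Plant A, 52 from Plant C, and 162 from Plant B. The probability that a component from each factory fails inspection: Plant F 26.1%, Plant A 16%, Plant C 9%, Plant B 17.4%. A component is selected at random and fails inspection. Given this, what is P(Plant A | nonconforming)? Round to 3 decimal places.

0.125

Prior × likelihood for each hypothesis:
  Plant F: 0.3175 × 0.261 = 0.0828675
  Plant A: 0.1475 × 0.16 = 0.0236
  Plant C: 0.13 × 0.09 = 0.0117
  Plant B: 0.405 × 0.174 = 0.07047
Sum = 0.1886375.
P(Plant A | evidence) = 0.0236 / 0.1886375 ≈ 0.125.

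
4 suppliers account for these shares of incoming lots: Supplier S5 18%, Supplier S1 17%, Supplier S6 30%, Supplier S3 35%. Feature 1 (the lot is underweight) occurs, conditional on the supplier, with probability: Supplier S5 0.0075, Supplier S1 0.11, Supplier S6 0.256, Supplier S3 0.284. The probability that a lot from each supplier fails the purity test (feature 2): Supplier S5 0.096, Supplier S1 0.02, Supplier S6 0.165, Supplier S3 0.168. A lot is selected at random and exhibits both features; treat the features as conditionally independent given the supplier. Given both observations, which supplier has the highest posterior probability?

Supplier S3

Compute prior × likelihood for every hypothesis:
  Supplier S5: 0.18 × 0.0075 × 0.096 = 0.0001296
  Supplier S1: 0.17 × 0.11 × 0.02 = 0.000374
  Supplier S6: 0.3 × 0.256 × 0.165 = 0.012672
  Supplier S3: 0.35 × 0.284 × 0.168 = 0.0166992
Normalizing constant = 0.0298748.
Largest term belongs to Supplier S3, so Supplier S3 is most probable.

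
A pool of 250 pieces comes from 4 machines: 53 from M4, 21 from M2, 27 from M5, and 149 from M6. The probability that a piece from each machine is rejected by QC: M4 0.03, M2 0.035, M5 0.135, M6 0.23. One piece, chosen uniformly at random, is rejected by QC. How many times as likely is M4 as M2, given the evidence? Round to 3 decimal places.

Unnormalized posteriors (prior × likelihood):
  M4: 0.212 × 0.03 = 0.00636
  M2: 0.084 × 0.035 = 0.00294
  M5: 0.108 × 0.135 = 0.01458
  M6: 0.596 × 0.23 = 0.13708
Normalizing constant = 0.16096.
The ratio is 0.00636 / 0.00294 (the normalizer cancels) = 2.163.

2.163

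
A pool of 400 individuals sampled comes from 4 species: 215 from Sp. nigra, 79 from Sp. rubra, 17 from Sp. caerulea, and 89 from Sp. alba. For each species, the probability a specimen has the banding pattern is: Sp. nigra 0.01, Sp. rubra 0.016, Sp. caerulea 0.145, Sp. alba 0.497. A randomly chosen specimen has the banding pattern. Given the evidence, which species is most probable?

By Bayes' rule, posterior ∝ prior × likelihood:
  Sp. nigra: 0.5375 × 0.01 = 0.005375
  Sp. rubra: 0.1975 × 0.016 = 0.00316
  Sp. caerulea: 0.0425 × 0.145 = 0.0061625
  Sp. alba: 0.2225 × 0.497 = 0.1105825
Total = 0.12528.
Largest term belongs to Sp. alba, so Sp. alba is most probable.

Sp. alba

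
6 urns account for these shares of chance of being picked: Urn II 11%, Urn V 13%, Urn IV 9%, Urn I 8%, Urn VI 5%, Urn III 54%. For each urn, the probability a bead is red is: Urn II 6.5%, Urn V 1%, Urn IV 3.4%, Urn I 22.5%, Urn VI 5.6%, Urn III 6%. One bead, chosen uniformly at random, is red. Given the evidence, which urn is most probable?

Urn III

By Bayes' rule, posterior ∝ prior × likelihood:
  Urn II: 0.11 × 0.065 = 0.00715
  Urn V: 0.13 × 0.01 = 0.0013
  Urn IV: 0.09 × 0.034 = 0.00306
  Urn I: 0.08 × 0.225 = 0.018
  Urn VI: 0.05 × 0.056 = 0.0028
  Urn III: 0.54 × 0.06 = 0.0324
Sum = 0.06471.
Largest term belongs to Urn III, so Urn III is most probable.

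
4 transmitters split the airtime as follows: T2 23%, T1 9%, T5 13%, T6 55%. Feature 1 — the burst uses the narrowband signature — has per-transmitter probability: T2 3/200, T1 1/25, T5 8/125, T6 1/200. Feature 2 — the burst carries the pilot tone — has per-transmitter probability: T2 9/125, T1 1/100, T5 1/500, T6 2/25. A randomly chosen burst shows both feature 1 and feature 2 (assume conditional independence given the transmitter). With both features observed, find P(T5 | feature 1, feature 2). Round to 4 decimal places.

0.0319

Compute prior × likelihood for every hypothesis:
  T2: 0.23 × 0.015 × 0.072 = 0.0002484
  T1: 0.09 × 0.04 × 0.01 = 0.000036
  T5: 0.13 × 0.064 × 0.002 = 0.00001664
  T6: 0.55 × 0.005 × 0.08 = 0.00022
Sum = 0.00052104.
P(T5 | evidence) = 0.00001664 / 0.00052104 ≈ 0.0319.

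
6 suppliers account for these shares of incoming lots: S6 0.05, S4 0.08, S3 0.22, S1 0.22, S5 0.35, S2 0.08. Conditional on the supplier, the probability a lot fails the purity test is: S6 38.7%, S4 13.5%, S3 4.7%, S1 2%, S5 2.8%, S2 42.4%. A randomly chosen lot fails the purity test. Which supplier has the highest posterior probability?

S2

Prior × likelihood for each hypothesis:
  S6: 0.05 × 0.387 = 0.01935
  S4: 0.08 × 0.135 = 0.0108
  S3: 0.22 × 0.047 = 0.01034
  S1: 0.22 × 0.02 = 0.0044
  S5: 0.35 × 0.028 = 0.0098
  S2: 0.08 × 0.424 = 0.03392
Total = 0.08861.
Largest term belongs to S2, so S2 is most probable.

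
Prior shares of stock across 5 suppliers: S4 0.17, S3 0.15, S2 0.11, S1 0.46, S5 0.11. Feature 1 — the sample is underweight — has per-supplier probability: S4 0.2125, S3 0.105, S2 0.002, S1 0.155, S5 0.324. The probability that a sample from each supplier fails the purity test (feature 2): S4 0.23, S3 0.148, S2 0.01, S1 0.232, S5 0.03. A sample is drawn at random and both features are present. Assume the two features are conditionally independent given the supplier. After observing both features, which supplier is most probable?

S1

Prior × likelihood for each hypothesis:
  S4: 0.17 × 0.2125 × 0.23 = 0.00830875
  S3: 0.15 × 0.105 × 0.148 = 0.002331
  S2: 0.11 × 0.002 × 0.01 = 0.0000022
  S1: 0.46 × 0.155 × 0.232 = 0.0165416
  S5: 0.11 × 0.324 × 0.03 = 0.0010692
Normalizing constant = 0.02825275.
Largest term belongs to S1, so S1 is most probable.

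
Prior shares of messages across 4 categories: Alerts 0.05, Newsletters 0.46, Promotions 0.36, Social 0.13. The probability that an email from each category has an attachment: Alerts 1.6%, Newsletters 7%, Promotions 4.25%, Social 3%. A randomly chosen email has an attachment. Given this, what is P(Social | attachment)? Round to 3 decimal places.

0.075

Compute prior × likelihood for every hypothesis:
  Alerts: 0.05 × 0.016 = 0.0008
  Newsletters: 0.46 × 0.07 = 0.0322
  Promotions: 0.36 × 0.0425 = 0.0153
  Social: 0.13 × 0.03 = 0.0039
Normalizing constant = 0.0522.
P(Social | evidence) = 0.0039 / 0.0522 ≈ 0.075.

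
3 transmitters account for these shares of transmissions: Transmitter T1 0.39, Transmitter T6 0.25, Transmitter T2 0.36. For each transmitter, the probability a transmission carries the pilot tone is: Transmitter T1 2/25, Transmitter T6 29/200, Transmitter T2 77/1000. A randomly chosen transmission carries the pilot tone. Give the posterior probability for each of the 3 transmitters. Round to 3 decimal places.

Transmitter T1 0.328, Transmitter T6 0.381, Transmitter T2 0.291

By Bayes' rule, posterior ∝ prior × likelihood:
  Transmitter T1: 0.39 × 0.08 = 0.0312
  Transmitter T6: 0.25 × 0.145 = 0.03625
  Transmitter T2: 0.36 × 0.077 = 0.02772
Total = 0.09517.
P(Transmitter T1 | pilot) = 0.0312/0.09517 ≈ 0.328
P(Transmitter T6 | pilot) = 0.03625/0.09517 ≈ 0.381
P(Transmitter T2 | pilot) = 0.02772/0.09517 ≈ 0.291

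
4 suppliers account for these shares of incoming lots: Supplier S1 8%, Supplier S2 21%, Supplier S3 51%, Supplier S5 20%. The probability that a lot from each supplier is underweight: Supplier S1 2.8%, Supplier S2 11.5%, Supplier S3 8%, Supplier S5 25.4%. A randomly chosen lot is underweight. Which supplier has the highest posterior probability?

Unnormalized posteriors (prior × likelihood):
  Supplier S1: 0.08 × 0.028 = 0.00224
  Supplier S2: 0.21 × 0.115 = 0.02415
  Supplier S3: 0.51 × 0.08 = 0.0408
  Supplier S5: 0.2 × 0.254 = 0.0508
Normalizing constant = 0.11799.
Largest term belongs to Supplier S5, so Supplier S5 is most probable.

Supplier S5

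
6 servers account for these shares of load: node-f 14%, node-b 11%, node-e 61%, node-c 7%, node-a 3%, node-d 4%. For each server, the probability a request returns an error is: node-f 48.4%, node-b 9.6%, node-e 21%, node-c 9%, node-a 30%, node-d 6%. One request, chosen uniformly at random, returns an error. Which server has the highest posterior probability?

By Bayes' rule, posterior ∝ prior × likelihood:
  node-f: 0.14 × 0.484 = 0.06776
  node-b: 0.11 × 0.096 = 0.01056
  node-e: 0.61 × 0.21 = 0.1281
  node-c: 0.07 × 0.09 = 0.0063
  node-a: 0.03 × 0.3 = 0.009
  node-d: 0.04 × 0.06 = 0.0024
Normalizing constant = 0.22412.
Largest term belongs to node-e, so node-e is most probable.

node-e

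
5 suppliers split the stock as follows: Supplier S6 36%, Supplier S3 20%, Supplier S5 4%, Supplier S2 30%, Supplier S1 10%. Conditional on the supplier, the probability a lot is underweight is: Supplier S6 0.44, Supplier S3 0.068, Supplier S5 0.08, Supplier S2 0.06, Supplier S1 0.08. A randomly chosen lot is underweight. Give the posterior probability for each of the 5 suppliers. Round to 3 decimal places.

By Bayes' rule, posterior ∝ prior × likelihood:
  Supplier S6: 0.36 × 0.44 = 0.1584
  Supplier S3: 0.2 × 0.068 = 0.0136
  Supplier S5: 0.04 × 0.08 = 0.0032
  Supplier S2: 0.3 × 0.06 = 0.018
  Supplier S1: 0.1 × 0.08 = 0.008
Total = 0.2012.
P(Supplier S6 | underweight) = 0.1584/0.2012 ≈ 0.787
P(Supplier S3 | underweight) = 0.0136/0.2012 ≈ 0.068
P(Supplier S5 | underweight) = 0.0032/0.2012 ≈ 0.016
P(Supplier S2 | underweight) = 0.018/0.2012 ≈ 0.089
P(Supplier S1 | underweight) = 0.008/0.2012 ≈ 0.040
(Check: 0.787+0.068+0.016+0.089+0.040 = 1.000.)

Supplier S6 0.787, Supplier S3 0.068, Supplier S5 0.016, Supplier S2 0.089, Supplier S1 0.040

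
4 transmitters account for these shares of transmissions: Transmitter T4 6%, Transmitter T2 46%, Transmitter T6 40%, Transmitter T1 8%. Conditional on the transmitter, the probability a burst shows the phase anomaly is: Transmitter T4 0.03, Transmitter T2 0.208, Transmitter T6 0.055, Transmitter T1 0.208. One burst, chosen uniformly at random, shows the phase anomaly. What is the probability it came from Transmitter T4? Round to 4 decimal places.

0.0132

By Bayes' rule, posterior ∝ prior × likelihood:
  Transmitter T4: 0.06 × 0.03 = 0.0018
  Transmitter T2: 0.46 × 0.208 = 0.09568
  Transmitter T6: 0.4 × 0.055 = 0.022
  Transmitter T1: 0.08 × 0.208 = 0.01664
Normalizing constant = 0.13612.
P(Transmitter T4 | evidence) = 0.0018 / 0.13612 ≈ 0.0132.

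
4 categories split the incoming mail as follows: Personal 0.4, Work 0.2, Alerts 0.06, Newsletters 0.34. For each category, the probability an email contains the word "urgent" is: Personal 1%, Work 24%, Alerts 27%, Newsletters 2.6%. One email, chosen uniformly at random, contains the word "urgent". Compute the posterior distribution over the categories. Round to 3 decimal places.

By Bayes' rule, posterior ∝ prior × likelihood:
  Personal: 0.4 × 0.01 = 0.004
  Work: 0.2 × 0.24 = 0.048
  Alerts: 0.06 × 0.27 = 0.0162
  Newsletters: 0.34 × 0.026 = 0.00884
Normalizing constant = 0.07704.
P(Personal | urgent-flag) = 0.004/0.07704 ≈ 0.052
P(Work | urgent-flag) = 0.048/0.07704 ≈ 0.623
P(Alerts | urgent-flag) = 0.0162/0.07704 ≈ 0.210
P(Newsletters | urgent-flag) = 0.00884/0.07704 ≈ 0.115

Personal 0.052, Work 0.623, Alerts 0.210, Newsletters 0.115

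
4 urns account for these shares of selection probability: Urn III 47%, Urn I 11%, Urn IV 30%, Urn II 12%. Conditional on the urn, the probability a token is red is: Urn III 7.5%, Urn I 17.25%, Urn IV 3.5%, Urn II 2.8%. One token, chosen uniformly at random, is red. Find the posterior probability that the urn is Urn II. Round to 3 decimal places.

Prior × likelihood for each hypothesis:
  Urn III: 0.47 × 0.075 = 0.03525
  Urn I: 0.11 × 0.1725 = 0.018975
  Urn IV: 0.3 × 0.035 = 0.0105
  Urn II: 0.12 × 0.028 = 0.00336
Total = 0.068085.
P(Urn II | evidence) = 0.00336 / 0.068085 ≈ 0.049.

0.049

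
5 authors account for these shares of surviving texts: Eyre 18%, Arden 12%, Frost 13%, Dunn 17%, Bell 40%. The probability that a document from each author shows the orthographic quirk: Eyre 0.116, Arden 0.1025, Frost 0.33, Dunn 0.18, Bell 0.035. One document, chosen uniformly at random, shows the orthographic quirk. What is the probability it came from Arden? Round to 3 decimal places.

0.102

Unnormalized posteriors (prior × likelihood):
  Eyre: 0.18 × 0.116 = 0.02088
  Arden: 0.12 × 0.1025 = 0.0123
  Frost: 0.13 × 0.33 = 0.0429
  Dunn: 0.17 × 0.18 = 0.0306
  Bell: 0.4 × 0.035 = 0.014
Normalizing constant = 0.12068.
P(Arden | evidence) = 0.0123 / 0.12068 ≈ 0.102.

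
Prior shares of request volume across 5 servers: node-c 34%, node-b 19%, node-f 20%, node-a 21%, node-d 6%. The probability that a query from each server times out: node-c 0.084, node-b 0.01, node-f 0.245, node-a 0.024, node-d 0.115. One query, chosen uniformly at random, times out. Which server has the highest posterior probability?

Compute prior × likelihood for every hypothesis:
  node-c: 0.34 × 0.084 = 0.02856
  node-b: 0.19 × 0.01 = 0.0019
  node-f: 0.2 × 0.245 = 0.049
  node-a: 0.21 × 0.024 = 0.00504
  node-d: 0.06 × 0.115 = 0.0069
Normalizing constant = 0.0914.
Largest term belongs to node-f, so node-f is most probable.

node-f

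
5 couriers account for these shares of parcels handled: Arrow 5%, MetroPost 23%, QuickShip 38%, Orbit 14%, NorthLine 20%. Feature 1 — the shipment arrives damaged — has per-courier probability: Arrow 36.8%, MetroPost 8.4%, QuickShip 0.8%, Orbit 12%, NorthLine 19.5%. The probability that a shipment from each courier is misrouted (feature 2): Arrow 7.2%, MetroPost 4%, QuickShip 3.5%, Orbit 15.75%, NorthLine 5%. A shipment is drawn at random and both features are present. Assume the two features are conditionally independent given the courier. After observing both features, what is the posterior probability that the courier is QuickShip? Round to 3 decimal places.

0.016

Prior × likelihood for each hypothesis:
  Arrow: 0.05 × 0.368 × 0.072 = 0.0013248
  MetroPost: 0.23 × 0.084 × 0.04 = 0.0007728
  QuickShip: 0.38 × 0.008 × 0.035 = 0.0001064
  Orbit: 0.14 × 0.12 × 0.1575 = 0.002646
  NorthLine: 0.2 × 0.195 × 0.05 = 0.00195
Sum = 0.0068.
P(QuickShip | evidence) = 0.0001064 / 0.0068 ≈ 0.016.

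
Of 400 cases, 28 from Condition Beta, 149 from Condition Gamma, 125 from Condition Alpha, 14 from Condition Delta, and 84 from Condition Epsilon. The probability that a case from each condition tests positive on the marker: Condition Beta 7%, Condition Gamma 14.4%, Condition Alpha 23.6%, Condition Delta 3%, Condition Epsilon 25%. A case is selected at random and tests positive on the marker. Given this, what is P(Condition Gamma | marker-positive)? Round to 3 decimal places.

Unnormalized posteriors (prior × likelihood):
  Condition Beta: 0.07 × 0.07 = 0.0049
  Condition Gamma: 0.3725 × 0.144 = 0.05364
  Condition Alpha: 0.3125 × 0.236 = 0.07375
  Condition Delta: 0.035 × 0.03 = 0.00105
  Condition Epsilon: 0.21 × 0.25 = 0.0525
Total = 0.18584.
P(Condition Gamma | evidence) = 0.05364 / 0.18584 ≈ 0.289.

0.289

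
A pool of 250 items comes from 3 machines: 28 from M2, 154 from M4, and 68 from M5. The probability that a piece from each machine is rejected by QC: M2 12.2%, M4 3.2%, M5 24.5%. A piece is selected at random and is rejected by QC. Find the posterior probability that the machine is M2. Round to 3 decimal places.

Prior × likelihood for each hypothesis:
  M2: 0.112 × 0.122 = 0.013664
  M4: 0.616 × 0.032 = 0.019712
  M5: 0.272 × 0.245 = 0.06664
Total = 0.100016.
P(M2 | evidence) = 0.013664 / 0.100016 ≈ 0.137.

0.137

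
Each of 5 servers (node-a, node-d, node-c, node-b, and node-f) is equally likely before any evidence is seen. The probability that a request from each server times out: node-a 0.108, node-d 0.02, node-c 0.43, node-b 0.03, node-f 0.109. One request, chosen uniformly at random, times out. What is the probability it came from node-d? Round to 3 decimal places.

0.029

Since the prior is uniform, the posterior is proportional to the likelihood:
  node-a: 0.108
  node-d: 0.02
  node-c: 0.43
  node-b: 0.03
  node-f: 0.109
Sum = 0.697.
P(node-d | evidence) = 0.02 / 0.697 ≈ 0.029.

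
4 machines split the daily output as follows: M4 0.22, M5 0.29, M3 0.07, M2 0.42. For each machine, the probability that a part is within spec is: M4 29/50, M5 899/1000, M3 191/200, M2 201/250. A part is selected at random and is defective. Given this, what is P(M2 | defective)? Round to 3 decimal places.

0.397

Taking complements, P(defective | each) = M4 0.42, M5 0.101, M3 0.045, M2 0.196.
Unnormalized posteriors (prior × likelihood):
  M4: 0.22 × 0.42 = 0.0924
  M5: 0.29 × 0.101 = 0.02929
  M3: 0.07 × 0.045 = 0.00315
  M2: 0.42 × 0.196 = 0.08232
Normalizing constant = 0.20716.
P(M2 | evidence) = 0.08232 / 0.20716 ≈ 0.397.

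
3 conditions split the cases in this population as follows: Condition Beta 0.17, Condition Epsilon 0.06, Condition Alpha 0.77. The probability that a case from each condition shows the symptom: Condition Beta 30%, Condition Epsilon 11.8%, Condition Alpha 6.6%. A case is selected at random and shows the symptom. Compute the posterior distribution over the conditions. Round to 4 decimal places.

Condition Beta 0.4683, Condition Epsilon 0.0650, Condition Alpha 0.4667

Unnormalized posteriors (prior × likelihood):
  Condition Beta: 0.17 × 0.3 = 0.051
  Condition Epsilon: 0.06 × 0.118 = 0.00708
  Condition Alpha: 0.77 × 0.066 = 0.05082
Sum = 0.1089.
P(Condition Beta | symptomatic) = 0.051/0.1089 ≈ 0.4683
P(Condition Epsilon | symptomatic) = 0.00708/0.1089 ≈ 0.0650
P(Condition Alpha | symptomatic) = 0.05082/0.1089 ≈ 0.4667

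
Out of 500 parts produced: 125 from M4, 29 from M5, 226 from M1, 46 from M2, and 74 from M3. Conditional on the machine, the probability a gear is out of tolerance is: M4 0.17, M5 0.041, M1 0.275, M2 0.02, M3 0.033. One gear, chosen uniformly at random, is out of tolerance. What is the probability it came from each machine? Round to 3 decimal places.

By Bayes' rule, posterior ∝ prior × likelihood:
  M4: 0.25 × 0.17 = 0.0425
  M5: 0.058 × 0.041 = 0.002378
  M1: 0.452 × 0.275 = 0.1243
  M2: 0.092 × 0.02 = 0.00184
  M3: 0.148 × 0.033 = 0.004884
Sum = 0.175902.
P(M4 | oversize) = 0.0425/0.175902 ≈ 0.242
P(M5 | oversize) = 0.002378/0.175902 ≈ 0.014
P(M1 | oversize) = 0.1243/0.175902 ≈ 0.707
P(M2 | oversize) = 0.00184/0.175902 ≈ 0.010
P(M3 | oversize) = 0.004884/0.175902 ≈ 0.028

M4 0.242, M5 0.014, M1 0.707, M2 0.010, M3 0.028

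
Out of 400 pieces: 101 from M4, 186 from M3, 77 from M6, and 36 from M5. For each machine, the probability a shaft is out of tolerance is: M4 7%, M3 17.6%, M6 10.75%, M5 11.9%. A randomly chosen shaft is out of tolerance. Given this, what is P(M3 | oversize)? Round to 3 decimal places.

Compute prior × likelihood for every hypothesis:
  M4: 0.2525 × 0.07 = 0.017675
  M3: 0.465 × 0.176 = 0.08184
  M6: 0.1925 × 0.1075 = 0.02069375
  M5: 0.09 × 0.119 = 0.01071
Sum = 0.13091875.
P(M3 | evidence) = 0.08184 / 0.13091875 ≈ 0.625.

0.625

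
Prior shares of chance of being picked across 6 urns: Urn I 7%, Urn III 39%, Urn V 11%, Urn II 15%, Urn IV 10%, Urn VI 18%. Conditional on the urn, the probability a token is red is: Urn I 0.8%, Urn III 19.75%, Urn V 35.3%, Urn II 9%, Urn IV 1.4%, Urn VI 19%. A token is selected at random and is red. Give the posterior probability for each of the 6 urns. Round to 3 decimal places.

Compute prior × likelihood for every hypothesis:
  Urn I: 0.07 × 0.008 = 0.00056
  Urn III: 0.39 × 0.1975 = 0.077025
  Urn V: 0.11 × 0.353 = 0.03883
  Urn II: 0.15 × 0.09 = 0.0135
  Urn IV: 0.1 × 0.014 = 0.0014
  Urn VI: 0.18 × 0.19 = 0.0342
Total = 0.165515.
P(Urn I | red) = 0.00056/0.165515 ≈ 0.003
P(Urn III | red) = 0.077025/0.165515 ≈ 0.465
P(Urn V | red) = 0.03883/0.165515 ≈ 0.235
P(Urn II | red) = 0.0135/0.165515 ≈ 0.082
P(Urn IV | red) = 0.0014/0.165515 ≈ 0.008
P(Urn VI | red) = 0.0342/0.165515 ≈ 0.207

Urn I 0.003, Urn III 0.465, Urn V 0.235, Urn II 0.082, Urn IV 0.008, Urn VI 0.207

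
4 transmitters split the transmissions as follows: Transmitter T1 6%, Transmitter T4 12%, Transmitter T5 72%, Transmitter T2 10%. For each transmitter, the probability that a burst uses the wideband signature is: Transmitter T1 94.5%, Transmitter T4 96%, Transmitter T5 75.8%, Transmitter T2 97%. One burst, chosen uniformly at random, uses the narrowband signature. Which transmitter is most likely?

Transmitter T5

Taking complements, P(narrowband | each) = Transmitter T1 0.055, Transmitter T4 0.04, Transmitter T5 0.242, Transmitter T2 0.03.
Prior × likelihood for each hypothesis:
  Transmitter T1: 0.06 × 0.055 = 0.0033
  Transmitter T4: 0.12 × 0.04 = 0.0048
  Transmitter T5: 0.72 × 0.242 = 0.17424
  Transmitter T2: 0.1 × 0.03 = 0.003
Normalizing constant = 0.18534.
Largest term belongs to Transmitter T5, so Transmitter T5 is most probable.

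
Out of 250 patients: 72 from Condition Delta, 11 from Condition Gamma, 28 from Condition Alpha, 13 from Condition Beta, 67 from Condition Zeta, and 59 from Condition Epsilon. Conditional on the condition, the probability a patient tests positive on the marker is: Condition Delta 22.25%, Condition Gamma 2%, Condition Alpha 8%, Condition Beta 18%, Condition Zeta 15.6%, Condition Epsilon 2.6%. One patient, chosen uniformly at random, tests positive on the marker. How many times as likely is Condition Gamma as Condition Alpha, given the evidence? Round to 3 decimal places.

Compute prior × likelihood for every hypothesis:
  Condition Delta: 0.288 × 0.2225 = 0.06408
  Condition Gamma: 0.044 × 0.02 = 0.00088
  Condition Alpha: 0.112 × 0.08 = 0.00896
  Condition Beta: 0.052 × 0.18 = 0.00936
  Condition Zeta: 0.268 × 0.156 = 0.041808
  Condition Epsilon: 0.236 × 0.026 = 0.006136
Normalizing constant = 0.131224.
The ratio is 0.00088 / 0.00896 (the normalizer cancels) = 0.098.

0.098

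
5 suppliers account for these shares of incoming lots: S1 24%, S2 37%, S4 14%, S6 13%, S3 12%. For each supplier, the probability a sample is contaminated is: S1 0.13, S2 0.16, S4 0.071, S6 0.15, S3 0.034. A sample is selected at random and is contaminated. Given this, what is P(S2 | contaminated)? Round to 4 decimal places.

0.4777

Prior × likelihood for each hypothesis:
  S1: 0.24 × 0.13 = 0.0312
  S2: 0.37 × 0.16 = 0.0592
  S4: 0.14 × 0.071 = 0.00994
  S6: 0.13 × 0.15 = 0.0195
  S3: 0.12 × 0.034 = 0.00408
Total = 0.12392.
P(S2 | evidence) = 0.0592 / 0.12392 ≈ 0.4777.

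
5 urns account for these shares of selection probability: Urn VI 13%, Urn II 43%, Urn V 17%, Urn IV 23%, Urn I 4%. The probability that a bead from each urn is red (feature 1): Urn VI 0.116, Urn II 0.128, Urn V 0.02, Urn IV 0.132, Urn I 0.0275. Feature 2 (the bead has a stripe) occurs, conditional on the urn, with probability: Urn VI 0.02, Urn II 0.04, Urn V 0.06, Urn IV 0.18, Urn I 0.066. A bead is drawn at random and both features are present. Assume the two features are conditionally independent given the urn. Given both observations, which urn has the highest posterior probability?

Prior × likelihood for each hypothesis:
  Urn VI: 0.13 × 0.116 × 0.02 = 0.0003016
  Urn II: 0.43 × 0.128 × 0.04 = 0.0022016
  Urn V: 0.17 × 0.02 × 0.06 = 0.000204
  Urn IV: 0.23 × 0.132 × 0.18 = 0.0054648
  Urn I: 0.04 × 0.0275 × 0.066 = 0.0000726
Normalizing constant = 0.0082446.
Largest term belongs to Urn IV, so Urn IV is most probable.

Urn IV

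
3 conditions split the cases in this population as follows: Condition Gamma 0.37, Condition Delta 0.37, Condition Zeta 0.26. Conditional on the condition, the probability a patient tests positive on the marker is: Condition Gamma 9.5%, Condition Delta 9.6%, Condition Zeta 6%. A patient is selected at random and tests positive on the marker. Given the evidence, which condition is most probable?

Condition Delta

By Bayes' rule, posterior ∝ prior × likelihood:
  Condition Gamma: 0.37 × 0.095 = 0.03515
  Condition Delta: 0.37 × 0.096 = 0.03552
  Condition Zeta: 0.26 × 0.06 = 0.0156
Sum = 0.08627.
Largest term belongs to Condition Delta, so Condition Delta is most probable.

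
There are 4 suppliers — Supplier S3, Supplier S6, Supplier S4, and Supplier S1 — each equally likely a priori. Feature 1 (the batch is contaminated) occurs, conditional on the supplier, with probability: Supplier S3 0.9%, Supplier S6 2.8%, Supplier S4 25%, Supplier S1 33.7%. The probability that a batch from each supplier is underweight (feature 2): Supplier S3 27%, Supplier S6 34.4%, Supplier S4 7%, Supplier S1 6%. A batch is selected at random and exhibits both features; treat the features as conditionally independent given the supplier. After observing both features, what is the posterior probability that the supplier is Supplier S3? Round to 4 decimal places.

With a uniform prior (1/4 each), posterior ∝ likelihood:
  Supplier S3: 0.009 × 0.27 = 0.00243
  Supplier S6: 0.028 × 0.344 = 0.009632
  Supplier S4: 0.25 × 0.07 = 0.0175
  Supplier S1: 0.337 × 0.06 = 0.02022
Total = 0.049782.
P(Supplier S3 | evidence) = 0.00243 / 0.049782 ≈ 0.0488.

0.0488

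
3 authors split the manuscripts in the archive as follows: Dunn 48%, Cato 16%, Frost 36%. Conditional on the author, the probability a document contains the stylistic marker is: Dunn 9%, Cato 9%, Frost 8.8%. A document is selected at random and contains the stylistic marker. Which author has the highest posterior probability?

Dunn

By Bayes' rule, posterior ∝ prior × likelihood:
  Dunn: 0.48 × 0.09 = 0.0432
  Cato: 0.16 × 0.09 = 0.0144
  Frost: 0.36 × 0.088 = 0.03168
Total = 0.08928.
Largest term belongs to Dunn, so Dunn is most probable.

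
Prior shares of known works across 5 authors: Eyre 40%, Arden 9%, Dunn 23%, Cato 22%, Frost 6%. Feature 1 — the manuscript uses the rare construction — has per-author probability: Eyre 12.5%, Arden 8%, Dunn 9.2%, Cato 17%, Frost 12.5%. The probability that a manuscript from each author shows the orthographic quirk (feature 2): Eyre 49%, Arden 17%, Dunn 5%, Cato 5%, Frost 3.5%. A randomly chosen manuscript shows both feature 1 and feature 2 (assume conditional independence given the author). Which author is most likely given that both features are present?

Eyre

Compute prior × likelihood for every hypothesis:
  Eyre: 0.4 × 0.125 × 0.49 = 0.0245
  Arden: 0.09 × 0.08 × 0.17 = 0.001224
  Dunn: 0.23 × 0.092 × 0.05 = 0.001058
  Cato: 0.22 × 0.17 × 0.05 = 0.00187
  Frost: 0.06 × 0.125 × 0.035 = 0.0002625
Total = 0.0289145.
Largest term belongs to Eyre, so Eyre is most probable.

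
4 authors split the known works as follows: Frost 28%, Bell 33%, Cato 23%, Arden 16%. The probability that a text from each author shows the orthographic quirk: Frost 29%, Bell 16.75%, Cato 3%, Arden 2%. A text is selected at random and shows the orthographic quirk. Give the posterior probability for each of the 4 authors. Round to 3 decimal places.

Prior × likelihood for each hypothesis:
  Frost: 0.28 × 0.29 = 0.0812
  Bell: 0.33 × 0.1675 = 0.055275
  Cato: 0.23 × 0.03 = 0.0069
  Arden: 0.16 × 0.02 = 0.0032
Sum = 0.146575.
P(Frost | quirk) = 0.0812/0.146575 ≈ 0.554
P(Bell | quirk) = 0.055275/0.146575 ≈ 0.377
P(Cato | quirk) = 0.0069/0.146575 ≈ 0.047
P(Arden | quirk) = 0.0032/0.146575 ≈ 0.022
(Check: 0.554+0.377+0.047+0.022 = 1.000.)

Frost 0.554, Bell 0.377, Cato 0.047, Arden 0.022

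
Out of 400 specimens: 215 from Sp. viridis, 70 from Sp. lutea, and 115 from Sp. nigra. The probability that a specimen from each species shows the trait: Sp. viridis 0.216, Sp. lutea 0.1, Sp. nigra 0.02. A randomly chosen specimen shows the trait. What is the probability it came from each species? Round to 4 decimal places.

Sp. viridis 0.8332, Sp. lutea 0.1256, Sp. nigra 0.0413

Unnormalized posteriors (prior × likelihood):
  Sp. viridis: 0.5375 × 0.216 = 0.1161
  Sp. lutea: 0.175 × 0.1 = 0.0175
  Sp. nigra: 0.2875 × 0.02 = 0.00575
Sum = 0.13935.
P(Sp. viridis | trait) = 0.1161/0.13935 ≈ 0.8332
P(Sp. lutea | trait) = 0.0175/0.13935 ≈ 0.1256
P(Sp. nigra | trait) = 0.00575/0.13935 ≈ 0.0413
(Check: 0.8332+0.1256+0.0413 = 1.0001.)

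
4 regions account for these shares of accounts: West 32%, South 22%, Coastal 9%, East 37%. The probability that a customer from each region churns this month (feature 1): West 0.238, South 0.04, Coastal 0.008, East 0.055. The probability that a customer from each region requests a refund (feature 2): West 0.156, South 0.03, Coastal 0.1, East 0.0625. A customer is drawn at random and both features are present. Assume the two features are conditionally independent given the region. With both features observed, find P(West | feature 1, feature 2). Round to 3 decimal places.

0.881

Prior × likelihood for each hypothesis:
  West: 0.32 × 0.238 × 0.156 = 0.01188096
  South: 0.22 × 0.04 × 0.03 = 0.000264
  Coastal: 0.09 × 0.008 × 0.1 = 0.000072
  East: 0.37 × 0.055 × 0.0625 = 0.001271875
Normalizing constant = 0.013488835.
P(West | evidence) = 0.01188096 / 0.013488835 ≈ 0.881.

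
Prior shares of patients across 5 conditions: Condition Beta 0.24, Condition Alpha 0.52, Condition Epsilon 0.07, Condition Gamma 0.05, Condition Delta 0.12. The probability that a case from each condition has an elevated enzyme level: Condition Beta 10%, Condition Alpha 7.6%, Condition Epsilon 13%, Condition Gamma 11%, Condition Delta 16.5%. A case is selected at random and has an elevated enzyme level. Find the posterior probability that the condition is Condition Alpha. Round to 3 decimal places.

0.404

Unnormalized posteriors (prior × likelihood):
  Condition Beta: 0.24 × 0.1 = 0.024
  Condition Alpha: 0.52 × 0.076 = 0.03952
  Condition Epsilon: 0.07 × 0.13 = 0.0091
  Condition Gamma: 0.05 × 0.11 = 0.0055
  Condition Delta: 0.12 × 0.165 = 0.0198
Normalizing constant = 0.09792.
P(Condition Alpha | evidence) = 0.03952 / 0.09792 ≈ 0.404.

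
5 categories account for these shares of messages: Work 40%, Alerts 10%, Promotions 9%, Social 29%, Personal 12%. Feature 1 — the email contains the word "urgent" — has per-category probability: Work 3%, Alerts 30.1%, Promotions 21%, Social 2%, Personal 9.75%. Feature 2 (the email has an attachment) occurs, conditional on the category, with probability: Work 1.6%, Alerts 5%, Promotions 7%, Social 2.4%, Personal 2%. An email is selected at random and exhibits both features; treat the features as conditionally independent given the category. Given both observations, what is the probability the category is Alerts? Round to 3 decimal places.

0.444

Compute prior × likelihood for every hypothesis:
  Work: 0.4 × 0.03 × 0.016 = 0.000192
  Alerts: 0.1 × 0.301 × 0.05 = 0.001505
  Promotions: 0.09 × 0.21 × 0.07 = 0.001323
  Social: 0.29 × 0.02 × 0.024 = 0.0001392
  Personal: 0.12 × 0.0975 × 0.02 = 0.000234
Normalizing constant = 0.0033932.
P(Alerts | evidence) = 0.001505 / 0.0033932 ≈ 0.444.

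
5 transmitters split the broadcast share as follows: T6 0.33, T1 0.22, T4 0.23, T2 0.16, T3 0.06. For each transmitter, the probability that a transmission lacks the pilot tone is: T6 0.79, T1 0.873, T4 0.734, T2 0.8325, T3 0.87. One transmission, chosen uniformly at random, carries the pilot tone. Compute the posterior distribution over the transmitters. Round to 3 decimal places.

T6 0.359, T1 0.145, T4 0.317, T2 0.139, T3 0.040

Taking complements, P(pilot | each) = T6 0.21, T1 0.127, T4 0.266, T2 0.1675, T3 0.13.
Unnormalized posteriors (prior × likelihood):
  T6: 0.33 × 0.21 = 0.0693
  T1: 0.22 × 0.127 = 0.02794
  T4: 0.23 × 0.266 = 0.06118
  T2: 0.16 × 0.1675 = 0.0268
  T3: 0.06 × 0.13 = 0.0078
Sum = 0.19302.
P(T6 | pilot) = 0.0693/0.19302 ≈ 0.359
P(T1 | pilot) = 0.02794/0.19302 ≈ 0.145
P(T4 | pilot) = 0.06118/0.19302 ≈ 0.317
P(T2 | pilot) = 0.0268/0.19302 ≈ 0.139
P(T3 | pilot) = 0.0078/0.19302 ≈ 0.040
(Check: 0.359+0.145+0.317+0.139+0.040 = 1.000.)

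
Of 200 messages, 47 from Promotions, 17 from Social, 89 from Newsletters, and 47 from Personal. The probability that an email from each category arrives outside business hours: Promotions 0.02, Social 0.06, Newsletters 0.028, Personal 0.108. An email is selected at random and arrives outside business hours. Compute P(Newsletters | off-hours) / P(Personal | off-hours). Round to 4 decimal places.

Unnormalized posteriors (prior × likelihood):
  Promotions: 0.235 × 0.02 = 0.0047
  Social: 0.085 × 0.06 = 0.0051
  Newsletters: 0.445 × 0.028 = 0.01246
  Personal: 0.235 × 0.108 = 0.02538
Total = 0.04764.
The ratio is 0.01246 / 0.02538 (the normalizer cancels) = 0.4909.

0.4909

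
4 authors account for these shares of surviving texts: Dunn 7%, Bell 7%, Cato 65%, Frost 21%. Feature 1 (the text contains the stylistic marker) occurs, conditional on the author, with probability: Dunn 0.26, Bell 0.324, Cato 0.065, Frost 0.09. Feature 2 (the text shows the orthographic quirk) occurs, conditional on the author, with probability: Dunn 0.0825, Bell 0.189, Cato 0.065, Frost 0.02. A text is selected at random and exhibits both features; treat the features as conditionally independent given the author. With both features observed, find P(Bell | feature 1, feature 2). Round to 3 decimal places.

Prior × likelihood for each hypothesis:
  Dunn: 0.07 × 0.26 × 0.0825 = 0.0015015
  Bell: 0.07 × 0.324 × 0.189 = 0.00428652
  Cato: 0.65 × 0.065 × 0.065 = 0.00274625
  Frost: 0.21 × 0.09 × 0.02 = 0.000378
Total = 0.00891227.
P(Bell | evidence) = 0.00428652 / 0.00891227 ≈ 0.481.

0.481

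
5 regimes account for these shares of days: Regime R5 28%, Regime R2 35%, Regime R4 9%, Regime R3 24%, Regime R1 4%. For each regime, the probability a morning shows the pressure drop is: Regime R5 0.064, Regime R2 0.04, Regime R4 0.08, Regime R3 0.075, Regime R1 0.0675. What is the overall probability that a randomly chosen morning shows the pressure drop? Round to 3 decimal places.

By Bayes' rule, posterior ∝ prior × likelihood:
  Regime R5: 0.28 × 0.064 = 0.01792
  Regime R2: 0.35 × 0.04 = 0.014
  Regime R4: 0.09 × 0.08 = 0.0072
  Regime R3: 0.24 × 0.075 = 0.018
  Regime R1: 0.04 × 0.0675 = 0.0027
P(drop) = 0.01792 + 0.014 + 0.0072 + 0.018 + 0.0027 = 0.05982 → 0.060.

0.060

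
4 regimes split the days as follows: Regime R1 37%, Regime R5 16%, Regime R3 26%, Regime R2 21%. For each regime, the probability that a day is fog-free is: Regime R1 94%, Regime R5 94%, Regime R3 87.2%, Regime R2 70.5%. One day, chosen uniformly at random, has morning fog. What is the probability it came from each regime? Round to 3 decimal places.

Regime R1 0.175, Regime R5 0.076, Regime R3 0.262, Regime R2 0.488

Taking complements, P(fog | each) = Regime R1 0.06, Regime R5 0.06, Regime R3 0.128, Regime R2 0.295.
Unnormalized posteriors (prior × likelihood):
  Regime R1: 0.37 × 0.06 = 0.0222
  Regime R5: 0.16 × 0.06 = 0.0096
  Regime R3: 0.26 × 0.128 = 0.03328
  Regime R2: 0.21 × 0.295 = 0.06195
Normalizing constant = 0.12703.
P(Regime R1 | fog) = 0.0222/0.12703 ≈ 0.175
P(Regime R5 | fog) = 0.0096/0.12703 ≈ 0.076
P(Regime R3 | fog) = 0.03328/0.12703 ≈ 0.262
P(Regime R2 | fog) = 0.06195/0.12703 ≈ 0.488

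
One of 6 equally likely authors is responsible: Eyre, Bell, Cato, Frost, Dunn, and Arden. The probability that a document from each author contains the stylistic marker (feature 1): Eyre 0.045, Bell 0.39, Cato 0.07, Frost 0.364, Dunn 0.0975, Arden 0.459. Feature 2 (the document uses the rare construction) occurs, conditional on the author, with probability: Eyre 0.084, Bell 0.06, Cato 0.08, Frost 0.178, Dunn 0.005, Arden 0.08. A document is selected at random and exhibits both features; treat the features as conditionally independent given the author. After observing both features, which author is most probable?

Frost

Since the prior is uniform, the posterior is proportional to the likelihood:
  Eyre: 0.045 × 0.084 = 0.00378
  Bell: 0.39 × 0.06 = 0.0234
  Cato: 0.07 × 0.08 = 0.0056
  Frost: 0.364 × 0.178 = 0.064792
  Dunn: 0.0975 × 0.005 = 0.0004875
  Arden: 0.459 × 0.08 = 0.03672
Sum = 0.1347795.
Largest term belongs to Frost, so Frost is most probable.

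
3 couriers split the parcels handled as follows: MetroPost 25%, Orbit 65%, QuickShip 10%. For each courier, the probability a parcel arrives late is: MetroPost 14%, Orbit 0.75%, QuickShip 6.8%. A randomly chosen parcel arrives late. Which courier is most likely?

Compute prior × likelihood for every hypothesis:
  MetroPost: 0.25 × 0.14 = 0.035
  Orbit: 0.65 × 0.0075 = 0.004875
  QuickShip: 0.1 × 0.068 = 0.0068
Total = 0.046675.
Largest term belongs to MetroPost, so MetroPost is most probable.

MetroPost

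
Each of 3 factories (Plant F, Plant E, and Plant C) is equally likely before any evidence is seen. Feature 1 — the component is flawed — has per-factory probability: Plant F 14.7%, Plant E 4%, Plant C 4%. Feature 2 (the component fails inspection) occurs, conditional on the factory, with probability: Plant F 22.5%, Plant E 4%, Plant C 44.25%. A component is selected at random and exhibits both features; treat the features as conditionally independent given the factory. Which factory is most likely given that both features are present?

Since the prior is uniform, the posterior is proportional to the likelihood:
  Plant F: 0.147 × 0.225 = 0.033075
  Plant E: 0.04 × 0.04 = 0.0016
  Plant C: 0.04 × 0.4425 = 0.0177
Sum = 0.052375.
Largest term belongs to Plant F, so Plant F is most probable.

Plant F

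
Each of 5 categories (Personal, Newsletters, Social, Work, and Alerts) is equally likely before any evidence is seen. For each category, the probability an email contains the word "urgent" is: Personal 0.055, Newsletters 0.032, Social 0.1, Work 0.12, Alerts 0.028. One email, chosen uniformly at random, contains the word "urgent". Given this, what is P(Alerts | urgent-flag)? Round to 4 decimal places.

0.0836

Since the prior is uniform, the posterior is proportional to the likelihood:
  Personal: 0.055
  Newsletters: 0.032
  Social: 0.1
  Work: 0.12
  Alerts: 0.028
Sum = 0.335.
P(Alerts | evidence) = 0.028 / 0.335 ≈ 0.0836.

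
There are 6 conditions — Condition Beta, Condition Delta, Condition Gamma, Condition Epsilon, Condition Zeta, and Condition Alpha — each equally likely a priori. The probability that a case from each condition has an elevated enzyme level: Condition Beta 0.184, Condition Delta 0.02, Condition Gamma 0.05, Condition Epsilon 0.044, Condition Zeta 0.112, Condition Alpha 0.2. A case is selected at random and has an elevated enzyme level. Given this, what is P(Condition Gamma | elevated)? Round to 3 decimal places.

0.082

With a uniform prior (1/6 each), posterior ∝ likelihood:
  Condition Beta: 0.184
  Condition Delta: 0.02
  Condition Gamma: 0.05
  Condition Epsilon: 0.044
  Condition Zeta: 0.112
  Condition Alpha: 0.2
Sum = 0.61.
P(Condition Gamma | evidence) = 0.05 / 0.61 ≈ 0.082.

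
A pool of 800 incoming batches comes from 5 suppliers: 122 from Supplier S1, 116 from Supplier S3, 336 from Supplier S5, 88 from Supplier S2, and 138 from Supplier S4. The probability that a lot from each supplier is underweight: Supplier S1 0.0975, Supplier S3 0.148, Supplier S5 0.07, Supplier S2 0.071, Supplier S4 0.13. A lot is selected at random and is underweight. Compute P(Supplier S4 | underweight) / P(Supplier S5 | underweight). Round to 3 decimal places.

0.763

Compute prior × likelihood for every hypothesis:
  Supplier S1: 0.1525 × 0.0975 = 0.01486875
  Supplier S3: 0.145 × 0.148 = 0.02146
  Supplier S5: 0.42 × 0.07 = 0.0294
  Supplier S2: 0.11 × 0.071 = 0.00781
  Supplier S4: 0.1725 × 0.13 = 0.022425
Sum = 0.09596375.
The ratio is 0.022425 / 0.0294 (the normalizer cancels) = 0.763.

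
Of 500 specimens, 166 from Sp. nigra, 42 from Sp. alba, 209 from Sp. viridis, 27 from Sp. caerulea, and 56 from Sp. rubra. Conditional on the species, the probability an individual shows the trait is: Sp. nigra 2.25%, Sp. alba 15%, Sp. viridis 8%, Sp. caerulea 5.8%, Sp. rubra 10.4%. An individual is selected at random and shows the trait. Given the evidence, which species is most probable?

Sp. viridis

Unnormalized posteriors (prior × likelihood):
  Sp. nigra: 0.332 × 0.0225 = 0.00747
  Sp. alba: 0.084 × 0.15 = 0.0126
  Sp. viridis: 0.418 × 0.08 = 0.03344
  Sp. caerulea: 0.054 × 0.058 = 0.003132
  Sp. rubra: 0.112 × 0.104 = 0.011648
Normalizing constant = 0.06829.
Largest term belongs to Sp. viridis, so Sp. viridis is most probable.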